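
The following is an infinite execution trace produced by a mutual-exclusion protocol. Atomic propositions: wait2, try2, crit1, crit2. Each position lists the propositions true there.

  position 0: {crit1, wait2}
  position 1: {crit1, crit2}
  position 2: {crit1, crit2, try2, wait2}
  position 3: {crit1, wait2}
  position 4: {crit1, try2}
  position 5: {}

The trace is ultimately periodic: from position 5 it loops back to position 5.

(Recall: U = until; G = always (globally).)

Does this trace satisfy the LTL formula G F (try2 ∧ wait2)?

F (try2 ∧ wait2) must hold at every position from 0 onward. It fails at position 3, so G F (try2 ∧ wait2) is false.

Does not hold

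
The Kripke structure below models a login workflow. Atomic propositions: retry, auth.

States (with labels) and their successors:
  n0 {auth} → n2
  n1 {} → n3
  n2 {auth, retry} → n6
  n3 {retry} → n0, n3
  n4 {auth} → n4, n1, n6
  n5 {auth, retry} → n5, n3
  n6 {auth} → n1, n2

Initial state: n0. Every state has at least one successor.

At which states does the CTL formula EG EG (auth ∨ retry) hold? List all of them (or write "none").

States satisfying EG (auth ∨ retry): {n0, n2, n3, n4, n5, n6}.
States satisfying EG EG (auth ∨ retry): {n0, n2, n3, n4, n5, n6}.

{n0, n2, n3, n4, n5, n6}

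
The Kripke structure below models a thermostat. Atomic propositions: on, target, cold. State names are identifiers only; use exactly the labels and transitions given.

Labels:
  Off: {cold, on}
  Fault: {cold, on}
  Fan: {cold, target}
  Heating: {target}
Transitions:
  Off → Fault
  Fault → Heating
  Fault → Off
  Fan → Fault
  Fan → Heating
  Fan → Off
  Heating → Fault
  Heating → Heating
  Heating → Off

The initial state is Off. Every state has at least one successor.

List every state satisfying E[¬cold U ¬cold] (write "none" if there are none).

States satisfying ¬cold: {Heating}.
States satisfying E[¬cold U ¬cold]: {Heating}.

{Heating}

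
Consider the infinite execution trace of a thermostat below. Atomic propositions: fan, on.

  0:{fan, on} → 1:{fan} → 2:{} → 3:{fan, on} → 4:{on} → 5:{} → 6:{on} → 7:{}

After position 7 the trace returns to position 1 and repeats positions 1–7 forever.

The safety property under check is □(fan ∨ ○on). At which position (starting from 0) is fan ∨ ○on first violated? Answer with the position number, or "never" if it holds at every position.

4

Check fan ∨ ○on at each position in order: 0 ✓, 1 ✓, 2 ✓, 3 ✓.
At position 4 the labels are {on} and the next position 5 has {}, so fan ∨ ○on is false there. This is the first violation.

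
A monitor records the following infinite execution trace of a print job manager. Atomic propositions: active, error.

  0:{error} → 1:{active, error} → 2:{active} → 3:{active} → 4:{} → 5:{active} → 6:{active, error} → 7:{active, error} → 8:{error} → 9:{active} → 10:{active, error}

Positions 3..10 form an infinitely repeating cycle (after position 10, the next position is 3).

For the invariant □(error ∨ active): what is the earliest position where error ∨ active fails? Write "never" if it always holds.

Check error ∨ active at each position in order: 0 ✓, 1 ✓, 2 ✓, 3 ✓.
At position 4 the labels are {}, so error ∨ active is false there. This is the first violation.

4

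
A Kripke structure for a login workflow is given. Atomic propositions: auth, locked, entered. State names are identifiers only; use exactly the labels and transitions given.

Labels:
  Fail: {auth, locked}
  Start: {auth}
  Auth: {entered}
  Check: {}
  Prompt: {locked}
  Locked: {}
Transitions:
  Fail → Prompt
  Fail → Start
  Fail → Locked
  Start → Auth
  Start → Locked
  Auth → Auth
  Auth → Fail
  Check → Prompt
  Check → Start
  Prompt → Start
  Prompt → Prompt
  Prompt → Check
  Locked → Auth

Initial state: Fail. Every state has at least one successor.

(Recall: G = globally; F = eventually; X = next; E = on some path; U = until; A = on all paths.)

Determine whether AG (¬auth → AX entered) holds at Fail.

States satisfying ¬auth → AX entered: {Fail, Start, Locked}.
States satisfying AG (¬auth → AX entered): ∅.
Auth is reachable from Fail and violates ¬auth → AX entered, so AG fails at Fail.
Fail ∉ Sat(AG (¬auth → AX entered)).

Does not hold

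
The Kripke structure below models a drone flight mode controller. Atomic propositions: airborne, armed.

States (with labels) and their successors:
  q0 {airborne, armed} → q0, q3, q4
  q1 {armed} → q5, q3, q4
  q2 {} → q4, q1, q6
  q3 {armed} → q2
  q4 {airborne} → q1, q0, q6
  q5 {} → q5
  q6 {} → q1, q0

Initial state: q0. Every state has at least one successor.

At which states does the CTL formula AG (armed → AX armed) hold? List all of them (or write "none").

States satisfying armed → AX armed: {q2, q4, q5, q6}.
States satisfying AG (armed → AX armed): {q5}.

{q5}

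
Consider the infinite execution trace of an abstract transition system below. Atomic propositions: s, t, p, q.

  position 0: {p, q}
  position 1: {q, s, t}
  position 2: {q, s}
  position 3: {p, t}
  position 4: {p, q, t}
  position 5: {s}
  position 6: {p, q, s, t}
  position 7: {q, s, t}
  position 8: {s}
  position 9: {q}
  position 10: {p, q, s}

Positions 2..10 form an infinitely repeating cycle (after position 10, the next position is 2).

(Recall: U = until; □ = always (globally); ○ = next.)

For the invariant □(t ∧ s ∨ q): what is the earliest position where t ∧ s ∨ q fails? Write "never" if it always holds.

3

Check t ∧ s ∨ q at each position in order: 0 ✓, 1 ✓, 2 ✓.
At position 3 the labels are {p, t}, so t ∧ s ∨ q is false there. This is the first violation.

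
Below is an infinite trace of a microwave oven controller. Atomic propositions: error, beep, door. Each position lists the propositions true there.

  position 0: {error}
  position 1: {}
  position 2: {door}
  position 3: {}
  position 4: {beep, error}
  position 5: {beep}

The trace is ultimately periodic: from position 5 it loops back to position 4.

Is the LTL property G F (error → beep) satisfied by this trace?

F (error → beep) holds at every position 0..5, and those are all positions ever visited, so G F (error → beep) holds.

Holds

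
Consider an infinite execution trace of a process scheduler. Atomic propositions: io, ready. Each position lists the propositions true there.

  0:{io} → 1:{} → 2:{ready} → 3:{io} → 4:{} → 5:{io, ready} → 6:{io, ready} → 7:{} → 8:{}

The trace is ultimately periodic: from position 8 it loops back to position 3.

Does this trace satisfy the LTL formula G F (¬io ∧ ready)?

Violated

F (¬io ∧ ready) must hold at every position from 0 onward. It fails at position 3, so G F (¬io ∧ ready) is false.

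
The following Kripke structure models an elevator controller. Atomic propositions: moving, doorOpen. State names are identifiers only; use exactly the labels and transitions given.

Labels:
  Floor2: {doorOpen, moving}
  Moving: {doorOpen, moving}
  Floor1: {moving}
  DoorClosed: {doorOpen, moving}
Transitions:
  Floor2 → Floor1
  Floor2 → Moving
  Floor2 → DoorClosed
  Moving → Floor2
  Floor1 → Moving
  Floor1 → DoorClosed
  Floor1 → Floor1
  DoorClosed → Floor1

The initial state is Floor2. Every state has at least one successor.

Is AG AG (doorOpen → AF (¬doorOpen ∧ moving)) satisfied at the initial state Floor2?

States satisfying AG (doorOpen → AF (¬doorOpen ∧ moving)): ∅.
States satisfying AG AG (doorOpen → AF (¬doorOpen ∧ moving)): ∅.
DoorClosed is reachable from Floor2 and violates AG (doorOpen → AF (¬doorOpen ∧ moving)), so AG fails at Floor2.
Floor2 ∉ Sat(AG AG (doorOpen → AF (¬doorOpen ∧ moving))).

No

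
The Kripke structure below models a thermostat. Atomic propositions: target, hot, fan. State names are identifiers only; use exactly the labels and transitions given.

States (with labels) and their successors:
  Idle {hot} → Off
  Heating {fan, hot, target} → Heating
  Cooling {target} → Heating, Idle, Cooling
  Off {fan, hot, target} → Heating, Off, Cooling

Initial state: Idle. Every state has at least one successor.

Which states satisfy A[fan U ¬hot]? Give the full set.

States satisfying fan: {Heating, Off}.
States satisfying ¬hot: {Cooling}.
States satisfying A[fan U ¬hot]: {Cooling}.

{Cooling}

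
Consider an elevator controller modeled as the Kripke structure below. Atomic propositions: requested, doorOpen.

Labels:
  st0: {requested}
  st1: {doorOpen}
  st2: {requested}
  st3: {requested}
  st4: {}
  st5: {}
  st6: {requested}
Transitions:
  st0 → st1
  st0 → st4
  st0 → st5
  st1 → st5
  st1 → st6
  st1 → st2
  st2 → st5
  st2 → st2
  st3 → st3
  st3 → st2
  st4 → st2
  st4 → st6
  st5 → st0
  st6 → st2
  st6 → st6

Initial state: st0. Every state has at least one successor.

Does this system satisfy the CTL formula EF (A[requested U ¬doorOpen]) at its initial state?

States satisfying A[requested U ¬doorOpen]: {st0, st2, st3, st4, st5, st6}.
States satisfying EF (A[requested U ¬doorOpen]): {st0, st1, st2, st3, st4, st5, st6}.
Some path from st0 reaches a state where A[requested U ¬doorOpen] holds.
st0 ∈ Sat(EF (A[requested U ¬doorOpen])).

Yes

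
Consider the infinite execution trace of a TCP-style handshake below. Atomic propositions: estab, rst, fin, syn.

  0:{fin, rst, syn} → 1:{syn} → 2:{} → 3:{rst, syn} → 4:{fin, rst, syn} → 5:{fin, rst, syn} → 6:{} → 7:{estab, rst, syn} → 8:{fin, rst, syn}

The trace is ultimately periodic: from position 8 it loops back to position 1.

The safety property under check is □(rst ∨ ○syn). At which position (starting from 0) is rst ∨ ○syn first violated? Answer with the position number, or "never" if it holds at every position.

1

Check rst ∨ ○syn at each position in order: 0 ✓.
At position 1 the labels are {syn} and the next position 2 has {}, so rst ∨ ○syn is false there. This is the first violation.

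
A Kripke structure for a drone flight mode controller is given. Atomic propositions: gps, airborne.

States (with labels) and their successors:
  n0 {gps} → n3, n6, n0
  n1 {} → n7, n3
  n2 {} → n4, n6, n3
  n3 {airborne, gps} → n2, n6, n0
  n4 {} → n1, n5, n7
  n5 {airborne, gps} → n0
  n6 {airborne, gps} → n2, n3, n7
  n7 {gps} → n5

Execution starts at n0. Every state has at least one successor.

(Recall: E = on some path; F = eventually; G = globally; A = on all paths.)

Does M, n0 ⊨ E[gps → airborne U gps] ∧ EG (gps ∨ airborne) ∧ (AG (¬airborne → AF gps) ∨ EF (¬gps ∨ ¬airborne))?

States satisfying gps → airborne: {n1, n2, n3, n4, n5, n6}.
States satisfying gps: {n0, n3, n5, n6, n7}.
States satisfying E[gps → airborne U gps]: {n0, n1, n2, n3, n4, n5, n6, n7}.
States satisfying gps ∨ airborne: {n0, n3, n5, n6, n7}.
States satisfying EG (gps ∨ airborne): {n0, n3, n5, n6, n7}.
States satisfying E[gps → airborne U gps] ∧ EG (gps ∨ airborne): {n0, n3, n5, n6, n7}.
States satisfying ¬airborne → AF gps: {n0, n1, n2, n3, n4, n5, n6, n7}.
States satisfying AG (¬airborne → AF gps): {n0, n1, n2, n3, n4, n5, n6, n7}.
States satisfying ¬gps ∨ ¬airborne: {n0, n1, n2, n4, n7}.
States satisfying EF (¬gps ∨ ¬airborne): {n0, n1, n2, n3, n4, n5, n6, n7}.
States satisfying AG (¬airborne → AF gps) ∨ EF (¬gps ∨ ¬airborne): {n0, n1, n2, n3, n4, n5, n6, n7}.
States satisfying E[gps → airborne U gps] ∧ EG (gps ∨ airborne) ∧ (AG (¬airborne → AF gps) ∨ EF (¬gps ∨ ¬airborne)): {n0, n3, n5, n6, n7}.
n0 ∈ Sat(E[gps → airborne U gps] ∧ EG (gps ∨ airborne) ∧ (AG (¬airborne → AF gps) ∨ EF (¬gps ∨ ¬airborne))).

Holds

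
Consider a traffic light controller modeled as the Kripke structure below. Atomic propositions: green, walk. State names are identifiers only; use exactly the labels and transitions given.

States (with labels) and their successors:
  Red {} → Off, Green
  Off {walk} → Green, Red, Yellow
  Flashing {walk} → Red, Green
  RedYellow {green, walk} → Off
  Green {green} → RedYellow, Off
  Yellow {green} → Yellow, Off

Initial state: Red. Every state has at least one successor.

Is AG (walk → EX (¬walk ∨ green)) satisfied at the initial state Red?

States satisfying walk → EX (¬walk ∨ green): {Red, Off, Flashing, Green, Yellow}.
States satisfying AG (walk → EX (¬walk ∨ green)): ∅.
RedYellow is reachable from Red and violates walk → EX (¬walk ∨ green), so AG fails at Red.
Red ∉ Sat(AG (walk → EX (¬walk ∨ green))).

Violated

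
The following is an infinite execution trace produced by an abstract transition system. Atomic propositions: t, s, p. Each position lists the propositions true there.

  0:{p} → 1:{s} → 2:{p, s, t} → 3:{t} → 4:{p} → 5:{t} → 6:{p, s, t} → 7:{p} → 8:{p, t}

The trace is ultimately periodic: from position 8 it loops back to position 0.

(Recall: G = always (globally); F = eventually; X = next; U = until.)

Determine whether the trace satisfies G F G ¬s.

F G ¬s must hold at every position from 0 onward. It fails at position 0, so G F G ¬s is false.

Violated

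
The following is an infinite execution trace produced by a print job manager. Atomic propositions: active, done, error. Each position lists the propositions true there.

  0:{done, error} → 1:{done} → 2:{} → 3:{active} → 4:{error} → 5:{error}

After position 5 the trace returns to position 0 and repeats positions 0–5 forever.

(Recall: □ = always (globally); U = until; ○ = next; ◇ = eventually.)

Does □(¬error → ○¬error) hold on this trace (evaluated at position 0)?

Violated

¬error → ○¬error must hold at every position from 0 onward. It fails at position 3, so □(¬error → ○¬error) is false.
Positions where ¬error holds: 1, 2, 3.
Check ○¬error at each: 1→ok, 2→ok, 3→fails.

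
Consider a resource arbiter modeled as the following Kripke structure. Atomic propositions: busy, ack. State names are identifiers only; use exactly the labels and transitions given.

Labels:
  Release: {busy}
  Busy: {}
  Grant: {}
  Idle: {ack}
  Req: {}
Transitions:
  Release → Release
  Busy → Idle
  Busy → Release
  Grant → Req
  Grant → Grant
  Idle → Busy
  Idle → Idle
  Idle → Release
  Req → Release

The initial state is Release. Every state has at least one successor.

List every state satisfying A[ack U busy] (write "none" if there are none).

States satisfying ack: {Idle}.
States satisfying busy: {Release}.
States satisfying A[ack U busy]: {Release}.

{Release}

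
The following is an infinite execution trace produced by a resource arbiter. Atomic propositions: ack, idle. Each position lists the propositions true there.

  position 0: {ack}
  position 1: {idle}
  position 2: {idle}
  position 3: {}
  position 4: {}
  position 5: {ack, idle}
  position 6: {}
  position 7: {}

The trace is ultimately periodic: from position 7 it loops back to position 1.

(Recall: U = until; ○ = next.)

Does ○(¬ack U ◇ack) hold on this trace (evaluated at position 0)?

Yes

The position after 0 is 1; ¬ack U ◇ack is true there.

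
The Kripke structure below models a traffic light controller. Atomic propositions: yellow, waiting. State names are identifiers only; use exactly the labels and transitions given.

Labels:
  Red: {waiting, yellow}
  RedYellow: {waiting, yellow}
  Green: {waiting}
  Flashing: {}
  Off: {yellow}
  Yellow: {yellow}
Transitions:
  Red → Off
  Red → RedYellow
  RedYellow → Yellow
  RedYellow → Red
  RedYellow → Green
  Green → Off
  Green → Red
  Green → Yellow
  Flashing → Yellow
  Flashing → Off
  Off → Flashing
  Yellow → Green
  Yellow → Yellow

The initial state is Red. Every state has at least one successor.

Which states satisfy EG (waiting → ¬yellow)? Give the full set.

{Green, Flashing, Off, Yellow}

States satisfying waiting → ¬yellow: {Green, Flashing, Off, Yellow}.
States satisfying EG (waiting → ¬yellow): {Green, Flashing, Off, Yellow}.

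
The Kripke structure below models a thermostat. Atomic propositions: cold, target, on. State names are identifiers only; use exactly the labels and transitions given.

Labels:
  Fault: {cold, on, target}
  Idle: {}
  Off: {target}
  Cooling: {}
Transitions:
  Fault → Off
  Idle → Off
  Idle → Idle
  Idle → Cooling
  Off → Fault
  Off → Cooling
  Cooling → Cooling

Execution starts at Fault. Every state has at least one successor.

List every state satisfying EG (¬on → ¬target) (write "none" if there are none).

States satisfying ¬on → ¬target: {Fault, Idle, Cooling}.
States satisfying EG (¬on → ¬target): {Idle, Cooling}.

{Idle, Cooling}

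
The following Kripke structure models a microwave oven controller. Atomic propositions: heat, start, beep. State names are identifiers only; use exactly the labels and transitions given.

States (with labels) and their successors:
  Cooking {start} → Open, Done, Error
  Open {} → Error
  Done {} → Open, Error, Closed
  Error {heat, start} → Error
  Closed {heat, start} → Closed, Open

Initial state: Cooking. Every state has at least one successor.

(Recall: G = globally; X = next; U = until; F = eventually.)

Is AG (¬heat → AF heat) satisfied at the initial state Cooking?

States satisfying ¬heat → AF heat: {Cooking, Open, Done, Error, Closed}.
States satisfying AG (¬heat → AF heat): {Cooking, Open, Done, Error, Closed}.
Every state reachable from Cooking satisfies ¬heat → AF heat.
Cooking ∈ Sat(AG (¬heat → AF heat)).

Yes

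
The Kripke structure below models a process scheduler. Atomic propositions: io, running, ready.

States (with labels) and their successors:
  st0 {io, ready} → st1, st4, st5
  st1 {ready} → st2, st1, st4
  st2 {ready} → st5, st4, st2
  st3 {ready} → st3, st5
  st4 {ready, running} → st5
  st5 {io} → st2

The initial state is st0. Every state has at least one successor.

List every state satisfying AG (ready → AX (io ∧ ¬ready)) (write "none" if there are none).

States satisfying ready → AX (io ∧ ¬ready): {st4, st5}.
States satisfying AG (ready → AX (io ∧ ¬ready)): ∅.

none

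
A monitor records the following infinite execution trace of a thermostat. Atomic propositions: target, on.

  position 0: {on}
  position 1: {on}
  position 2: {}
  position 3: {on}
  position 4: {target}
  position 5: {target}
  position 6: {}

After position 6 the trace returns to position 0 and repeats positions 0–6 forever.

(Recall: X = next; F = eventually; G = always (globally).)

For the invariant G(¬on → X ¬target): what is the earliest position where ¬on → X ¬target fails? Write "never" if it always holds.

4

Check ¬on → X ¬target at each position in order: 0 ✓, 1 ✓, 2 ✓, 3 ✓.
At position 4 the labels are {target} and the next position 5 has {target}, so ¬on → X ¬target is false there. This is the first violation.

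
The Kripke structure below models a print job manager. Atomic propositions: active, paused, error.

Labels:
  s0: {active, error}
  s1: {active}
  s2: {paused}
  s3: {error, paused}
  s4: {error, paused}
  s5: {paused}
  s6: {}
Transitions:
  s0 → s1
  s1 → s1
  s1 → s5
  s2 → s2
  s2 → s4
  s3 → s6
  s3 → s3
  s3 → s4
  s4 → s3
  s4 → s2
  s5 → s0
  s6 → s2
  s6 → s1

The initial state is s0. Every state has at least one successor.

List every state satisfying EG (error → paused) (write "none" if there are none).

States satisfying error → paused: {s1, s2, s3, s4, s5, s6}.
States satisfying EG (error → paused): {s1, s2, s3, s4, s6}.

{s1, s2, s3, s4, s6}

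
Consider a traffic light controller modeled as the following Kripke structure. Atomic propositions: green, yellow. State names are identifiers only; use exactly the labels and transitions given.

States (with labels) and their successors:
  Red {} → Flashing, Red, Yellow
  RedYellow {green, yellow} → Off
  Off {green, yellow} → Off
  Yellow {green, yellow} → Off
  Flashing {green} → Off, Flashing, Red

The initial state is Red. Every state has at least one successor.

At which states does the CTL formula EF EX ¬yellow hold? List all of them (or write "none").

States satisfying EX ¬yellow: {Red, Flashing}.
States satisfying EF EX ¬yellow: {Red, Flashing}.

{Red, Flashing}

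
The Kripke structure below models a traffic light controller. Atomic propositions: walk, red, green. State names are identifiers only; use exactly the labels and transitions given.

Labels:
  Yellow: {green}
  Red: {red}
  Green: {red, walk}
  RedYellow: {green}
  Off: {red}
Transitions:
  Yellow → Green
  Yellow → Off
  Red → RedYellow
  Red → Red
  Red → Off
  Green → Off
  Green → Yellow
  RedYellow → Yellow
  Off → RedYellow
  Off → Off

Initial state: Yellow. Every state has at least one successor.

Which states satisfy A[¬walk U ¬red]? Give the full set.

{Yellow, RedYellow}

States satisfying ¬walk: {Yellow, Red, RedYellow, Off}.
States satisfying ¬red: {Yellow, RedYellow}.
States satisfying A[¬walk U ¬red]: {Yellow, RedYellow}.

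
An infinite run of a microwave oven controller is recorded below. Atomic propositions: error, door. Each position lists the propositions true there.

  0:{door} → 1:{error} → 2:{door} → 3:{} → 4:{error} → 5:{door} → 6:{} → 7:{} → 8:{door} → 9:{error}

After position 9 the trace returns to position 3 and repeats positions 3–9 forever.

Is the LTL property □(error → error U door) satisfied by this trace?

error → error U door must hold at every position from 0 onward. It fails at position 9, so □(error → error U door) is false.
Positions where error holds: 1, 4, 9.
Check error U door at each: 1→ok, 4→ok, 9→fails.

Does not hold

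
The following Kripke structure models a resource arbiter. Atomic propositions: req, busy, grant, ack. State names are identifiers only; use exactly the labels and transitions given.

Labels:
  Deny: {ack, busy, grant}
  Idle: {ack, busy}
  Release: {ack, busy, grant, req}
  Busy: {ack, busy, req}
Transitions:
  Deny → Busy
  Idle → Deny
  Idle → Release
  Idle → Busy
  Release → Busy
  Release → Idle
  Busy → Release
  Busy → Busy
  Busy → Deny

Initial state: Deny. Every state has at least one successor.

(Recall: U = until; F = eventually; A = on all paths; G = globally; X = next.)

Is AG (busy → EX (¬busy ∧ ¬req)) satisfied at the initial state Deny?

Does not hold

States satisfying busy → EX (¬busy ∧ ¬req): ∅.
States satisfying AG (busy → EX (¬busy ∧ ¬req)): ∅.
Busy is reachable from Deny and violates busy → EX (¬busy ∧ ¬req), so AG fails at Deny.
Deny ∉ Sat(AG (busy → EX (¬busy ∧ ¬req))).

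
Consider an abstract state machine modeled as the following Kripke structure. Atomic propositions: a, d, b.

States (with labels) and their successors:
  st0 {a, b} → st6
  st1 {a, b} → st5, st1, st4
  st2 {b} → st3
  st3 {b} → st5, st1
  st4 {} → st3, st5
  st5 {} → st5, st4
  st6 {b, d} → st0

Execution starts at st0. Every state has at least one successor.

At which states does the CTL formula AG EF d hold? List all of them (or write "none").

{st0, st6}

States satisfying EF d: {st0, st6}.
States satisfying AG EF d: {st0, st6}.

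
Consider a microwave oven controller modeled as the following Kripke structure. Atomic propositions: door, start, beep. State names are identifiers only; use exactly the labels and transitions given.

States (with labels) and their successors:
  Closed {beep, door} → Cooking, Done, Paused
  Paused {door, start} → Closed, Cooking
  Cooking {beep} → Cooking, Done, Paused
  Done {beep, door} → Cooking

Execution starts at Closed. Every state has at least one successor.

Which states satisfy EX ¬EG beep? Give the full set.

{Closed, Cooking}

States satisfying ¬EG beep: {Paused}.
States satisfying EX ¬EG beep: {Closed, Cooking}.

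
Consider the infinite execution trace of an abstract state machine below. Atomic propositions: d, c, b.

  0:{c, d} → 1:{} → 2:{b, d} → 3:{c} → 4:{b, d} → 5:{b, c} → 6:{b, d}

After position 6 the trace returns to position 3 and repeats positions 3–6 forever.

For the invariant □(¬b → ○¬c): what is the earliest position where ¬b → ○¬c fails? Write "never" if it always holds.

¬b → ○¬c holds at every position 0..6, and those are all the positions the trace ever visits, so the invariant □(¬b → ○¬c) is never violated.

never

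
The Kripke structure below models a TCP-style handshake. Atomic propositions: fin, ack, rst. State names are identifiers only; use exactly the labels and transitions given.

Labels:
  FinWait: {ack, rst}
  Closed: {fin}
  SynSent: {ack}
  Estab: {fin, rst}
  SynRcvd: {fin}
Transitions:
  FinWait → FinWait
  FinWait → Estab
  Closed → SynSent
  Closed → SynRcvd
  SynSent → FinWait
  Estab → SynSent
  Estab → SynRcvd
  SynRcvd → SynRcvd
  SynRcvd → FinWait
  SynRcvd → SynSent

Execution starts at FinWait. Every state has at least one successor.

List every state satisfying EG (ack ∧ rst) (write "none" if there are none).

States satisfying ack ∧ rst: {FinWait}.
States satisfying EG (ack ∧ rst): {FinWait}.

{FinWait}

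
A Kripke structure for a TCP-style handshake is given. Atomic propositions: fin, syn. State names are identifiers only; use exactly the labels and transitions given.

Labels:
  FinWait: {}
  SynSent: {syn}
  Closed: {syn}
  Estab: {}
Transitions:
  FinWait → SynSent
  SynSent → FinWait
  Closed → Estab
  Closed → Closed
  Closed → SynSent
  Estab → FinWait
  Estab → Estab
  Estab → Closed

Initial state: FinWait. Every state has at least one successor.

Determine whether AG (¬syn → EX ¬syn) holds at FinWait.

States satisfying ¬syn → EX ¬syn: {SynSent, Closed, Estab}.
States satisfying AG (¬syn → EX ¬syn): ∅.
FinWait is reachable from FinWait and violates ¬syn → EX ¬syn, so AG fails at FinWait.
FinWait ∉ Sat(AG (¬syn → EX ¬syn)).

Does not hold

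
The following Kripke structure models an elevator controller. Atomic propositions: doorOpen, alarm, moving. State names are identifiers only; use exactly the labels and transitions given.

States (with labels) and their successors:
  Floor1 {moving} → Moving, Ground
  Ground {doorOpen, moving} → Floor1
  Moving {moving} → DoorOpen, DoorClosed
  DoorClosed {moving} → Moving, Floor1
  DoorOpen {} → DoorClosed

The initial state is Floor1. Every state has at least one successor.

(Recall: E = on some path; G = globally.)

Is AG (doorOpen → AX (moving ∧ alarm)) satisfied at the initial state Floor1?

States satisfying doorOpen → AX (moving ∧ alarm): {Floor1, Moving, DoorClosed, DoorOpen}.
States satisfying AG (doorOpen → AX (moving ∧ alarm)): ∅.
Ground is reachable from Floor1 and violates doorOpen → AX (moving ∧ alarm), so AG fails at Floor1.
Floor1 ∉ Sat(AG (doorOpen → AX (moving ∧ alarm))).

Violated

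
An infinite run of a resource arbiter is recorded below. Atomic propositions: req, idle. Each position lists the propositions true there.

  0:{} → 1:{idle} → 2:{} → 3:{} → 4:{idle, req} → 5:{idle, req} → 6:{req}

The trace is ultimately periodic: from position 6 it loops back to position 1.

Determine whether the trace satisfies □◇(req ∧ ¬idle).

◇(req ∧ ¬idle) holds at every position 0..6, and those are all positions ever visited, so □◇(req ∧ ¬idle) holds.

Satisfied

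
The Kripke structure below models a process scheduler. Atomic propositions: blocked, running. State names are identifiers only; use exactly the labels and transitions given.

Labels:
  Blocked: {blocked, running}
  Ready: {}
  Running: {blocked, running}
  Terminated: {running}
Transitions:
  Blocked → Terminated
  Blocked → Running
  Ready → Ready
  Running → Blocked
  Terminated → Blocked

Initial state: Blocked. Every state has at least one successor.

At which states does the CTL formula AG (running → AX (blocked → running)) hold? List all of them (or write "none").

{Blocked, Ready, Running, Terminated}

States satisfying running → AX (blocked → running): {Blocked, Ready, Running, Terminated}.
States satisfying AG (running → AX (blocked → running)): {Blocked, Ready, Running, Terminated}.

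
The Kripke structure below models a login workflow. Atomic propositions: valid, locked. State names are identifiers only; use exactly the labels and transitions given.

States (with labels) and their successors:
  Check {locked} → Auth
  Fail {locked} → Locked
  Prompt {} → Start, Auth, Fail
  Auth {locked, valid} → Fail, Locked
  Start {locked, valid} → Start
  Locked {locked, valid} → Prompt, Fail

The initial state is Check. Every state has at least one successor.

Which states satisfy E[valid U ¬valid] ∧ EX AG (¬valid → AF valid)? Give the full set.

States satisfying valid: {Auth, Start, Locked}.
States satisfying ¬valid: {Check, Fail, Prompt}.
States satisfying E[valid U ¬valid]: {Check, Fail, Prompt, Auth, Locked}.
States satisfying AG (¬valid → AF valid): {Check, Fail, Prompt, Auth, Start, Locked}.
States satisfying EX AG (¬valid → AF valid): {Check, Fail, Prompt, Auth, Start, Locked}.
States satisfying E[valid U ¬valid] ∧ EX AG (¬valid → AF valid): {Check, Fail, Prompt, Auth, Locked}.

{Check, Fail, Prompt, Auth, Locked}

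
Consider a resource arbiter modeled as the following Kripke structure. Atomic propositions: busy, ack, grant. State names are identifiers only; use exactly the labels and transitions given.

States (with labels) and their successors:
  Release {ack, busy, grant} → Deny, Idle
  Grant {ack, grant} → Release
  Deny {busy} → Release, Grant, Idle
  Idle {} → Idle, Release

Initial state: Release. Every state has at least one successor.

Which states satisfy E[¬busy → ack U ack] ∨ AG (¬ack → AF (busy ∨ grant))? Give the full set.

{Release, Grant, Deny}

States satisfying ¬busy → ack: {Release, Grant, Deny}.
States satisfying ack: {Release, Grant}.
States satisfying E[¬busy → ack U ack]: {Release, Grant, Deny}.
States satisfying ¬ack → AF (busy ∨ grant): {Release, Grant, Deny}.
States satisfying AG (¬ack → AF (busy ∨ grant)): ∅.
States satisfying E[¬busy → ack U ack] ∨ AG (¬ack → AF (busy ∨ grant)): {Release, Grant, Deny}.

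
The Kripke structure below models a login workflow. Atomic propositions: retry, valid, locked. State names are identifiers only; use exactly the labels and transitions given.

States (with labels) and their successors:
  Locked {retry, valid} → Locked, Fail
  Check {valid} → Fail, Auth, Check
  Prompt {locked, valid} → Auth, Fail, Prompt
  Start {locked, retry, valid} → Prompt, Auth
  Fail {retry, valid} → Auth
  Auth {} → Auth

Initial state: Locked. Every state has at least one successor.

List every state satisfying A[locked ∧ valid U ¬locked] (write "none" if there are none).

{Locked, Check, Fail, Auth}

States satisfying locked ∧ valid: {Prompt, Start}.
States satisfying ¬locked: {Locked, Check, Fail, Auth}.
States satisfying A[locked ∧ valid U ¬locked]: {Locked, Check, Fail, Auth}.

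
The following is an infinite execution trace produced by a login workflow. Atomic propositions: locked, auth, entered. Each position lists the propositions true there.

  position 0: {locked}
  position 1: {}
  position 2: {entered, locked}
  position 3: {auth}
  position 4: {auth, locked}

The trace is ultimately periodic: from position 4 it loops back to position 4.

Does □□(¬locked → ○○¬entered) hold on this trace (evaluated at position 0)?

Satisfied

□(¬locked → ○○¬entered) holds at every position 0..4, and those are all positions ever visited, so □□(¬locked → ○○¬entered) holds.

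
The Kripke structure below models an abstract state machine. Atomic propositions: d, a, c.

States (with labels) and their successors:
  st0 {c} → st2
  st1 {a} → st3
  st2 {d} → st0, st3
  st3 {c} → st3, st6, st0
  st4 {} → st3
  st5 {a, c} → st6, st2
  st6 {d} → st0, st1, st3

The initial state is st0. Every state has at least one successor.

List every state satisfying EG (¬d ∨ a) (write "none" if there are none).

{st1, st3, st4}

States satisfying ¬d ∨ a: {st0, st1, st3, st4, st5}.
States satisfying EG (¬d ∨ a): {st1, st3, st4}.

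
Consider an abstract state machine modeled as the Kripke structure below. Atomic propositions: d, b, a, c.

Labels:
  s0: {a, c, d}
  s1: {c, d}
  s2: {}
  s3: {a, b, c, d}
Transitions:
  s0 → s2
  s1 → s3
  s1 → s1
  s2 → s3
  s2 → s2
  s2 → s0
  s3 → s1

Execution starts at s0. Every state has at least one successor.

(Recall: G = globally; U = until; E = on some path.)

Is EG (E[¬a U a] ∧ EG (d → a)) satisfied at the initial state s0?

Satisfied

States satisfying E[¬a U a] ∧ EG (d → a): {s0, s2}.
States satisfying EG (E[¬a U a] ∧ EG (d → a)): {s0, s2}.
s0 ∈ Sat(EG (E[¬a U a] ∧ EG (d → a))).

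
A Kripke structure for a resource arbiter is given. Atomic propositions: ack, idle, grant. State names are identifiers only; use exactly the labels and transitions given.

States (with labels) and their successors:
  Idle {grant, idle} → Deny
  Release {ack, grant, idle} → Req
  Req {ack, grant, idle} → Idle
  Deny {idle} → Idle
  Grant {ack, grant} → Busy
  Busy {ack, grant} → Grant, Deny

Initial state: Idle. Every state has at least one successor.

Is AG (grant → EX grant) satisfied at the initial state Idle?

Violated

States satisfying grant → EX grant: {Release, Req, Deny, Grant, Busy}.
States satisfying AG (grant → EX grant): ∅.
Idle is reachable from Idle and violates grant → EX grant, so AG fails at Idle.
Idle ∉ Sat(AG (grant → EX grant)).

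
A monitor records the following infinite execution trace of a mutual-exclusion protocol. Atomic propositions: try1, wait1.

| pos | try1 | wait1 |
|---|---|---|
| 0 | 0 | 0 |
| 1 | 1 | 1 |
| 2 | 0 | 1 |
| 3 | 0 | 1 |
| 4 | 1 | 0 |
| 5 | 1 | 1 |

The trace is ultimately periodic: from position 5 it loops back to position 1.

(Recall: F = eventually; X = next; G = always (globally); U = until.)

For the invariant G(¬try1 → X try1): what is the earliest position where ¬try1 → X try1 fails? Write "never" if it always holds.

Check ¬try1 → X try1 at each position in order: 0 ✓, 1 ✓.
At position 2 the labels are {wait1} and the next position 3 has {wait1}, so ¬try1 → X try1 is false there. This is the first violation.

2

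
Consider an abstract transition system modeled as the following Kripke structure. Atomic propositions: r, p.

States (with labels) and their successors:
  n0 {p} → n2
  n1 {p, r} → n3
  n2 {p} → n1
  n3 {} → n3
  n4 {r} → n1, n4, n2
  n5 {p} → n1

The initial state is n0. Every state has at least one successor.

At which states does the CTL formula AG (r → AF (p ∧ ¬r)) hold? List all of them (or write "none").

{n3}

States satisfying r → AF (p ∧ ¬r): {n0, n2, n3, n5}.
States satisfying AG (r → AF (p ∧ ¬r)): {n3}.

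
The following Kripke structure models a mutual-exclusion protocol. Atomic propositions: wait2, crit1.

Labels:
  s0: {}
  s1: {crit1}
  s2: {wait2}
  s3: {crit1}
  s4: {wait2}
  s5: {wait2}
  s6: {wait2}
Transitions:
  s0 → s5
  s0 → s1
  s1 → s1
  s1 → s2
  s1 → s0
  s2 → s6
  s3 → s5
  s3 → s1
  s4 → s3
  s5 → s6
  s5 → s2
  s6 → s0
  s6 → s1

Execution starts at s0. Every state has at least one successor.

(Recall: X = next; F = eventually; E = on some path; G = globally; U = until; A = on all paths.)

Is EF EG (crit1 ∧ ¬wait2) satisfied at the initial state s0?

States satisfying EG (crit1 ∧ ¬wait2): {s1, s3}.
States satisfying EF EG (crit1 ∧ ¬wait2): {s0, s1, s2, s3, s4, s5, s6}.
Some path from s0 reaches a state where EG (crit1 ∧ ¬wait2) holds.
s0 ∈ Sat(EF EG (crit1 ∧ ¬wait2)).

Yes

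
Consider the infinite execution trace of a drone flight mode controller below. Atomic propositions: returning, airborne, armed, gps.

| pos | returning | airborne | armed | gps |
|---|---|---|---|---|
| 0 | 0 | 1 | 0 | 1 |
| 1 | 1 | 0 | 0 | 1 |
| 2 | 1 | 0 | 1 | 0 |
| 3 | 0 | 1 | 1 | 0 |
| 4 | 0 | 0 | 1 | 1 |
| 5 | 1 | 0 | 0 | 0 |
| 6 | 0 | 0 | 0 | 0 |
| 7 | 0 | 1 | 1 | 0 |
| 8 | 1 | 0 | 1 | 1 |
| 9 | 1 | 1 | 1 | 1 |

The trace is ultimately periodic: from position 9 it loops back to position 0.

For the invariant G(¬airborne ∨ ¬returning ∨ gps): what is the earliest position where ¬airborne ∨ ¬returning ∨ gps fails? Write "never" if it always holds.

¬airborne ∨ ¬returning ∨ gps holds at every position 0..9, and those are all the positions the trace ever visits, so the invariant G(¬airborne ∨ ¬returning ∨ gps) is never violated.

never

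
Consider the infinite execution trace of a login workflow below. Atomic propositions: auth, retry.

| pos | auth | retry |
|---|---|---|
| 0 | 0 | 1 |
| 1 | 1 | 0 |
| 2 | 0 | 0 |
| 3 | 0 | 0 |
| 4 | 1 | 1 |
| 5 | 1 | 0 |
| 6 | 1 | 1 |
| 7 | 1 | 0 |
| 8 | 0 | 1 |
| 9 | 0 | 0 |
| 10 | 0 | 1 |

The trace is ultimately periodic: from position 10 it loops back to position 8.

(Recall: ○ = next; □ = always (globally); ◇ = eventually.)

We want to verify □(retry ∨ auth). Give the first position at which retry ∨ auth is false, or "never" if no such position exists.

Check retry ∨ auth at each position in order: 0 ✓, 1 ✓.
At position 2 the labels are {}, so retry ∨ auth is false there. This is the first violation.

2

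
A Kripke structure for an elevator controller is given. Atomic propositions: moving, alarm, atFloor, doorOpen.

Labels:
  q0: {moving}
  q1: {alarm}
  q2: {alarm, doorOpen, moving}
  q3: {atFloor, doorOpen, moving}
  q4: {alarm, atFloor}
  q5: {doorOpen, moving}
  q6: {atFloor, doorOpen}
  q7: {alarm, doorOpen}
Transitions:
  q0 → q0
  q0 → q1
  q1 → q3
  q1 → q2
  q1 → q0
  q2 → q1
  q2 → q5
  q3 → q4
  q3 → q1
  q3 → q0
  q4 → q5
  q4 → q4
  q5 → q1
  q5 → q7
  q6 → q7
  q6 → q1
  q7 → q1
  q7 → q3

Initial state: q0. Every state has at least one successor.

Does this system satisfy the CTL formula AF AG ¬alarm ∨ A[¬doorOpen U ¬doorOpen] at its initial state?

States satisfying AG ¬alarm: ∅.
States satisfying AF AG ¬alarm: ∅.
States satisfying ¬doorOpen: {q0, q1, q4}.
States satisfying A[¬doorOpen U ¬doorOpen]: {q0, q1, q4}.
States satisfying AF AG ¬alarm ∨ A[¬doorOpen U ¬doorOpen]: {q0, q1, q4}.
q0 ∈ Sat(AF AG ¬alarm ∨ A[¬doorOpen U ¬doorOpen]).

Satisfied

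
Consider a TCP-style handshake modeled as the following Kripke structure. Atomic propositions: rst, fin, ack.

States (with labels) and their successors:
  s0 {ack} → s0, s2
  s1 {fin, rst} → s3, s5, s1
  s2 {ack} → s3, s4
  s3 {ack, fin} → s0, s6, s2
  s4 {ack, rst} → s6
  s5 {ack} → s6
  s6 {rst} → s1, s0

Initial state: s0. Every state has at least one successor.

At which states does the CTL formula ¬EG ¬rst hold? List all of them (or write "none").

States satisfying ¬rst: {s0, s2, s3, s5}.
States satisfying EG ¬rst: {s0, s2, s3}.
States satisfying ¬EG ¬rst: {s1, s4, s5, s6}.

{s1, s4, s5, s6}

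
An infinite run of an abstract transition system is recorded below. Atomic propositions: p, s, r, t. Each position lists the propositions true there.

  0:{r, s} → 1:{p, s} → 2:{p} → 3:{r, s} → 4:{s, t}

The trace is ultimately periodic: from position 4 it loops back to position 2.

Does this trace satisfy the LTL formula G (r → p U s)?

Yes

r → p U s holds at every position 0..4, and those are all positions ever visited, so G (r → p U s) holds.
Positions where r holds: 0, 3.
Check p U s at each: 0→ok, 3→ok.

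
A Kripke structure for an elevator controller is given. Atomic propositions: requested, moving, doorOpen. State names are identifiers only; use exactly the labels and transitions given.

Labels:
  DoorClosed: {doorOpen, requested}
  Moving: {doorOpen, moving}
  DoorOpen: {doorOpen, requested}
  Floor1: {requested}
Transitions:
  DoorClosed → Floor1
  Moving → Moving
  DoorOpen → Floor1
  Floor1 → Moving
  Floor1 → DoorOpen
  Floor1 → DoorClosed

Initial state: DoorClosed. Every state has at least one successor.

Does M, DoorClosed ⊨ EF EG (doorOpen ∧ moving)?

States satisfying EG (doorOpen ∧ moving): {Moving}.
States satisfying EF EG (doorOpen ∧ moving): {DoorClosed, Moving, DoorOpen, Floor1}.
Some path from DoorClosed reaches a state where EG (doorOpen ∧ moving) holds.
DoorClosed ∈ Sat(EF EG (doorOpen ∧ moving)).

Holds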